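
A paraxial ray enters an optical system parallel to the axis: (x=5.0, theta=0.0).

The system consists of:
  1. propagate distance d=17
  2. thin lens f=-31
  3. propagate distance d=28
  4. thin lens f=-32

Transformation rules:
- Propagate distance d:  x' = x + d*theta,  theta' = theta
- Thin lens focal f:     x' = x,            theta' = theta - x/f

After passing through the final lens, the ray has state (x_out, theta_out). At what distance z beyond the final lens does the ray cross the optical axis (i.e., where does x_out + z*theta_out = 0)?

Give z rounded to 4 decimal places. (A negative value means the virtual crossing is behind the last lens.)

Initial: x=5.0000 theta=0.0000
After 1 (propagate distance d=17): x=5.0000 theta=0.0000
After 2 (thin lens f=-31): x=5.0000 theta=5/31 (≈0.1613)
After 3 (propagate distance d=28): x=295/31 (≈9.5161) theta=5/31 (≈0.1613)
After 4 (thin lens f=-32): x=295/31 (≈9.5161) theta=455/992 (≈0.4587)
z_focus = -x_out/theta_out = -(295/31)/(455/992) = -1888/91 ≈ -20.7473
Rounded to 4 decimal places: z = -20.7473

Answer: -20.7473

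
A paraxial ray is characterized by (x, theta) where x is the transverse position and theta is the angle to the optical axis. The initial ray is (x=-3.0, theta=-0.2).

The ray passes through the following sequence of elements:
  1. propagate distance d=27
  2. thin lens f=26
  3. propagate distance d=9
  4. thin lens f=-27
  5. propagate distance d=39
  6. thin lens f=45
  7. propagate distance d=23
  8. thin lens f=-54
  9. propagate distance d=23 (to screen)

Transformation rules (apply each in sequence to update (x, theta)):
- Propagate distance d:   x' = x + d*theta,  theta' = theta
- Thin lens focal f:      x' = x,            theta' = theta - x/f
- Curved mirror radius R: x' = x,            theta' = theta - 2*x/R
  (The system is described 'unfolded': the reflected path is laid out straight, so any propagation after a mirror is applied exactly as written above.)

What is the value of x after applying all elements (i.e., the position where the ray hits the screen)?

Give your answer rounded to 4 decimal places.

Answer: -10.6254

Derivation:
Initial: x=-3.0000 theta=-0.2000
After 1 (propagate distance d=27): x=-8.4000 theta=-0.2000
After 2 (thin lens f=26): x=-8.4000 theta=8/65 (≈0.1231)
After 3 (propagate distance d=9): x=-474/65 (≈-7.2923) theta=8/65 (≈0.1231)
After 4 (thin lens f=-27): x=-474/65 (≈-7.2923) theta=-86/585 (≈-0.1470)
After 5 (propagate distance d=39): x=-508/39 (≈-13.0256) theta=-86/585 (≈-0.1470)
After 6 (thin lens f=45): x=-508/39 (≈-13.0256) theta=50/351 (≈0.1425)
After 7 (propagate distance d=23): x=-3422/351 (≈-9.7493) theta=50/351 (≈0.1425)
After 8 (thin lens f=-54): x=-3422/351 (≈-9.7493) theta=-361/9477 (≈-0.0381)
After 9 (propagate distance d=23 (to screen)): x=-100697/9477 (≈-10.6254) theta=-361/9477 (≈-0.0381)
Rounded to 4 decimal places: x = -10.6254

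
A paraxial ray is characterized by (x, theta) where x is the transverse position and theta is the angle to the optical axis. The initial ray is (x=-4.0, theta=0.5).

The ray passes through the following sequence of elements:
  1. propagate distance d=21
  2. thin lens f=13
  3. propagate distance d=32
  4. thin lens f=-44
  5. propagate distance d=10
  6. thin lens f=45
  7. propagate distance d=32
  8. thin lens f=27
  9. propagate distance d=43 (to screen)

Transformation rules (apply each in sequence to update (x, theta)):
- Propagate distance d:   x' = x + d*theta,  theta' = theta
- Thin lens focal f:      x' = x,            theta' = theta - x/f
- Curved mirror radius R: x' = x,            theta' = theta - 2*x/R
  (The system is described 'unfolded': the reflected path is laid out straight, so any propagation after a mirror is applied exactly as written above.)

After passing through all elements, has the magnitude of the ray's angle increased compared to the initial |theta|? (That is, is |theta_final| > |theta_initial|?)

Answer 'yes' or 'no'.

Answer: no

Derivation:
Initial: x=-4.0000 theta=0.5000
After 1 (propagate distance d=21): x=6.5000 theta=0.5000
After 2 (thin lens f=13): x=6.5000 theta=0.0000
After 3 (propagate distance d=32): x=6.5000 theta=0.0000
After 4 (thin lens f=-44): x=6.5000 theta=13/88 (≈0.1477)
After 5 (propagate distance d=10): x=351/44 (≈7.9773) theta=13/88 (≈0.1477)
After 6 (thin lens f=45): x=351/44 (≈7.9773) theta=-13/440 (≈-0.0295)
After 7 (propagate distance d=32): x=1547/220 (≈7.0318) theta=-13/440 (≈-0.0295)
After 8 (thin lens f=27): x=1547/220 (≈7.0318) theta=-689/2376 (≈-0.2900)
After 9 (propagate distance d=43 (to screen)): x=-64597/11880 (≈-5.4375) theta=-689/2376 (≈-0.2900)
|theta_initial|=0.5000 |theta_final|=689/2376 (≈0.2900) -> not increased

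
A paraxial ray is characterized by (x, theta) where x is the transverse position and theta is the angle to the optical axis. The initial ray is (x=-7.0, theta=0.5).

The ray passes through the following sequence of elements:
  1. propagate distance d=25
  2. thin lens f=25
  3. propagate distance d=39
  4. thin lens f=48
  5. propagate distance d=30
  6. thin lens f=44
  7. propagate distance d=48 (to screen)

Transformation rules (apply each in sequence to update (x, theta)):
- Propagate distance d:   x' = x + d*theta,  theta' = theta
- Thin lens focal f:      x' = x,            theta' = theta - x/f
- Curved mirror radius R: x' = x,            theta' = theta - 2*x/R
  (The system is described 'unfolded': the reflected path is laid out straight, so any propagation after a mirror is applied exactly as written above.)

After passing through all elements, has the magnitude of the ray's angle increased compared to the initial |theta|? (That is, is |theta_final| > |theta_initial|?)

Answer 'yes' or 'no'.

Initial: x=-7.0000 theta=0.5000
After 1 (propagate distance d=25): x=5.5000 theta=0.5000
After 2 (thin lens f=25): x=5.5000 theta=0.2800
After 3 (propagate distance d=39): x=16.4200 theta=0.2800
After 4 (thin lens f=48): x=16.4200 theta=-149/2400 (≈-0.0621)
After 5 (propagate distance d=30): x=14.5575 theta=-149/2400 (≈-0.0621)
After 6 (thin lens f=44): x=14.5575 theta=-20747/52800 (≈-0.3929)
After 7 (propagate distance d=48 (to screen)): x=-3787/880 (≈-4.3034) theta=-20747/52800 (≈-0.3929)
|theta_initial|=0.5000 |theta_final|=20747/52800 (≈0.3929) -> not increased

Answer: no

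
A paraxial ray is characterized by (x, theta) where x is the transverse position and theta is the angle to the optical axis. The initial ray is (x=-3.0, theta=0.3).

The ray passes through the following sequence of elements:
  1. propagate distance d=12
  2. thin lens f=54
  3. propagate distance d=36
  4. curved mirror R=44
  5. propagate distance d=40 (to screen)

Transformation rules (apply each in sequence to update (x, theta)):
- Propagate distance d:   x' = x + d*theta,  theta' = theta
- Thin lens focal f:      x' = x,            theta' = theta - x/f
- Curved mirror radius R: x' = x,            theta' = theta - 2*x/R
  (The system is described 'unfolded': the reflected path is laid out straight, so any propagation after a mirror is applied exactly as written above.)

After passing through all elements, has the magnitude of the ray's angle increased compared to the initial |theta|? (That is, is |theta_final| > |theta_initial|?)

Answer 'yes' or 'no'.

Initial: x=-3.0000 theta=0.3000
After 1 (propagate distance d=12): x=0.6000 theta=0.3000
After 2 (thin lens f=54): x=0.6000 theta=13/45 (≈0.2889)
After 3 (propagate distance d=36): x=11.0000 theta=13/45 (≈0.2889)
After 4 (curved mirror R=44): x=11.0000 theta=-19/90 (≈-0.2111)
After 5 (propagate distance d=40 (to screen)): x=23/9 (≈2.5556) theta=-19/90 (≈-0.2111)
|theta_initial|=0.3000 |theta_final|=19/90 (≈0.2111) -> not increased

Answer: no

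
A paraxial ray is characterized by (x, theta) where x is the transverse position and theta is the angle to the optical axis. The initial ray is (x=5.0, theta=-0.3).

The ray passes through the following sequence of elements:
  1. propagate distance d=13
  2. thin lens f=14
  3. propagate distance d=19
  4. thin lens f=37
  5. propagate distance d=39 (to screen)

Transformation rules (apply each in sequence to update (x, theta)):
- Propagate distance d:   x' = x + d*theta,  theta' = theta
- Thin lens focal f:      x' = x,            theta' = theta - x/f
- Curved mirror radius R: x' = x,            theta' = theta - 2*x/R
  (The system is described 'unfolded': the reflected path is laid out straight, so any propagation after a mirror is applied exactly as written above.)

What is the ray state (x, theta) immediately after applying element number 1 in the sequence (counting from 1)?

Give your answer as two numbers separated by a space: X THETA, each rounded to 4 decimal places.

Answer: 1.1000 -0.3000

Derivation:
Initial: x=5.0000 theta=-0.3000
After 1 (propagate distance d=13): x=1.1000 theta=-0.3000
Rounded to 4 decimal places: x = 1.1000, theta = -0.3000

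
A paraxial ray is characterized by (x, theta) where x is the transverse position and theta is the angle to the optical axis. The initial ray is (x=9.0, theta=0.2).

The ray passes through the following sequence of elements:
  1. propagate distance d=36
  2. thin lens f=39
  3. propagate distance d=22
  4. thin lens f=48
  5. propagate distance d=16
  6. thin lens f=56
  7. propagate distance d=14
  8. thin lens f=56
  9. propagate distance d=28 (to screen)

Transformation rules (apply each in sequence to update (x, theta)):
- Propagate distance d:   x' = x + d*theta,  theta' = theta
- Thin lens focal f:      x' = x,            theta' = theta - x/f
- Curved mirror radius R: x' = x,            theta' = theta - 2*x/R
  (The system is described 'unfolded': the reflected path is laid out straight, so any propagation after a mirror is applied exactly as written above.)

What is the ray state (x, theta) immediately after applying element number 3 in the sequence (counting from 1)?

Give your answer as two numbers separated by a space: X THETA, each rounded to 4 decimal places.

Initial: x=9.0000 theta=0.2000
After 1 (propagate distance d=36): x=16.2000 theta=0.2000
After 2 (thin lens f=39): x=16.2000 theta=-14/65 (≈-0.2154)
After 3 (propagate distance d=22): x=149/13 (≈11.4615) theta=-14/65 (≈-0.2154)
Rounded to 4 decimal places: x = 11.4615, theta = -0.2154

Answer: 11.4615 -0.2154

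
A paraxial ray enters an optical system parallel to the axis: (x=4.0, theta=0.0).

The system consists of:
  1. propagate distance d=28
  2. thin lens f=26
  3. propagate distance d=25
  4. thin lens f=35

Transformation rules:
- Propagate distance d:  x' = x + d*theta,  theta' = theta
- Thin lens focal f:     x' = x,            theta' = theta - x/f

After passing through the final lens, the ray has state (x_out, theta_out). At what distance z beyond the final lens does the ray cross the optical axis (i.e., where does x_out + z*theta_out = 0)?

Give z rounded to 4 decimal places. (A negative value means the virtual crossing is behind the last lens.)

Initial: x=4.0000 theta=0.0000
After 1 (propagate distance d=28): x=4.0000 theta=0.0000
After 2 (thin lens f=26): x=4.0000 theta=-2/13 (≈-0.1538)
After 3 (propagate distance d=25): x=2/13 (≈0.1538) theta=-2/13 (≈-0.1538)
After 4 (thin lens f=35): x=2/13 (≈0.1538) theta=-72/455 (≈-0.1582)
z_focus = -x_out/theta_out = -(2/13)/(-72/455) = 35/36 ≈ 0.9722
Rounded to 4 decimal places: z = 0.9722

Answer: 0.9722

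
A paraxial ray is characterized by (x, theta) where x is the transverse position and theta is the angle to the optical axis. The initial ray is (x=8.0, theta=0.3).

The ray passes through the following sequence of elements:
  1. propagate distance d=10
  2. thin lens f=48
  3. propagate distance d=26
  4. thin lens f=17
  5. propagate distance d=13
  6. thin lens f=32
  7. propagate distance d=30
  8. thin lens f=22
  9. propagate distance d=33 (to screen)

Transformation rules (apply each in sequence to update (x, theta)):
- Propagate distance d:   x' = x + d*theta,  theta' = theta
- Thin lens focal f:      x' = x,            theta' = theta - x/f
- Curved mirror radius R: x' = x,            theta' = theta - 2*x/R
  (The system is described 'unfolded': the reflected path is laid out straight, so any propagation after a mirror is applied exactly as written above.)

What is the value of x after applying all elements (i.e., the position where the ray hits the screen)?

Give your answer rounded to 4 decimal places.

Answer: -16.5109

Derivation:
Initial: x=8.0000 theta=0.3000
After 1 (propagate distance d=10): x=11.0000 theta=0.3000
After 2 (thin lens f=48): x=11.0000 theta=17/240 (≈0.0708)
After 3 (propagate distance d=26): x=1541/120 (≈12.8417) theta=17/240 (≈0.0708)
After 4 (thin lens f=17): x=1541/120 (≈12.8417) theta=-931/1360 (≈-0.6846)
After 5 (propagate distance d=13): x=3217/816 (≈3.9424) theta=-931/1360 (≈-0.6846)
After 6 (thin lens f=32): x=3217/816 (≈3.9424) theta=-105461/130560 (≈-0.8078)
After 7 (propagate distance d=30): x=-15583/768 (≈-20.2904) theta=-105461/130560 (≈-0.8078)
After 8 (thin lens f=22): x=-15583/768 (≈-20.2904) theta=13707/119680 (≈0.1145)
After 9 (propagate distance d=33 (to screen)): x=-1077829/65280 (≈-16.5109) theta=13707/119680 (≈0.1145)
Rounded to 4 decimal places: x = -16.5109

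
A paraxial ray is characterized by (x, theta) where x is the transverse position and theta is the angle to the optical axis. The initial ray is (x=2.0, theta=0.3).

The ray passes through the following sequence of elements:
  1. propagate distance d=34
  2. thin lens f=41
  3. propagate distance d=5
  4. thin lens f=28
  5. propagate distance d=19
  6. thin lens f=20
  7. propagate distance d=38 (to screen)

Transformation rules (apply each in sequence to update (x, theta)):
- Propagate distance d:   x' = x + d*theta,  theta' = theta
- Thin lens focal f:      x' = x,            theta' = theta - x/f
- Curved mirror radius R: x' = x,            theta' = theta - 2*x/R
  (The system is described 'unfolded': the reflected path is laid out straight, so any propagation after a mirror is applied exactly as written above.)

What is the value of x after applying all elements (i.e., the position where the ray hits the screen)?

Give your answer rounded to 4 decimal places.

Initial: x=2.0000 theta=0.3000
After 1 (propagate distance d=34): x=12.2000 theta=0.3000
After 2 (thin lens f=41): x=12.2000 theta=1/410 (≈0.0024)
After 3 (propagate distance d=5): x=5007/410 (≈12.2122) theta=1/410 (≈0.0024)
After 4 (thin lens f=28): x=5007/410 (≈12.2122) theta=-4979/11480 (≈-0.4337)
After 5 (propagate distance d=19): x=9119/2296 (≈3.9717) theta=-4979/11480 (≈-0.4337)
After 6 (thin lens f=20): x=9119/2296 (≈3.9717) theta=-5807/9184 (≈-0.6323)
After 7 (propagate distance d=38 (to screen)): x=-92095/4592 (≈-20.0555) theta=-5807/9184 (≈-0.6323)
Rounded to 4 decimal places: x = -20.0555

Answer: -20.0555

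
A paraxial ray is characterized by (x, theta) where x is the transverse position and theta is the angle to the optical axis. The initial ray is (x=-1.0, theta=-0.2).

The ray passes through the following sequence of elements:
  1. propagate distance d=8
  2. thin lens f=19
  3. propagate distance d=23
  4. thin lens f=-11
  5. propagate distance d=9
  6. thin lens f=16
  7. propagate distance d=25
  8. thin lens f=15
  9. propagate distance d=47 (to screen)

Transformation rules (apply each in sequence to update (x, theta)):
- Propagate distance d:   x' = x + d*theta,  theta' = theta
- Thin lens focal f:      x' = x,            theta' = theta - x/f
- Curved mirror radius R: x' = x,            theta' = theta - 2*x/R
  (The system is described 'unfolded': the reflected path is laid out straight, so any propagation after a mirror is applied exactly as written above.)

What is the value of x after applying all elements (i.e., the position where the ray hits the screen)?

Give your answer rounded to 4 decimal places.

Initial: x=-1.0000 theta=-0.2000
After 1 (propagate distance d=8): x=-2.6000 theta=-0.2000
After 2 (thin lens f=19): x=-2.6000 theta=-6/95 (≈-0.0632)
After 3 (propagate distance d=23): x=-77/19 (≈-4.0526) theta=-6/95 (≈-0.0632)
After 4 (thin lens f=-11): x=-77/19 (≈-4.0526) theta=-41/95 (≈-0.4316)
After 5 (propagate distance d=9): x=-754/95 (≈-7.9368) theta=-41/95 (≈-0.4316)
After 6 (thin lens f=16): x=-754/95 (≈-7.9368) theta=49/760 (≈0.0645)
After 7 (propagate distance d=25): x=-6.3250 theta=49/760 (≈0.0645)
After 8 (thin lens f=15): x=-6.3250 theta=2771/5700 (≈0.4861)
After 9 (propagate distance d=47 (to screen)): x=188369/11400 (≈16.5236) theta=2771/5700 (≈0.4861)
Rounded to 4 decimal places: x = 16.5236

Answer: 16.5236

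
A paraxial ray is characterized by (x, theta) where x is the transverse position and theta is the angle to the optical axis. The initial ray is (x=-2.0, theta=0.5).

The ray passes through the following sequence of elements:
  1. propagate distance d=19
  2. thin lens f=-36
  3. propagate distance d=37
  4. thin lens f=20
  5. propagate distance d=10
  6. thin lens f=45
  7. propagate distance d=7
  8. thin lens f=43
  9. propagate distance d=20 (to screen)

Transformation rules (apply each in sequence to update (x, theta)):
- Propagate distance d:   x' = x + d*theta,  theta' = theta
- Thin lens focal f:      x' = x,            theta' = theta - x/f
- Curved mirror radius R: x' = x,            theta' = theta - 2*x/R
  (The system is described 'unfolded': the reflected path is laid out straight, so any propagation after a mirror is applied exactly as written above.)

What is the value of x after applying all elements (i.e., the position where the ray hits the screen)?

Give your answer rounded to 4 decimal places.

Initial: x=-2.0000 theta=0.5000
After 1 (propagate distance d=19): x=7.5000 theta=0.5000
After 2 (thin lens f=-36): x=7.5000 theta=17/24 (≈0.7083)
After 3 (propagate distance d=37): x=809/24 (≈33.7083) theta=17/24 (≈0.7083)
After 4 (thin lens f=20): x=809/24 (≈33.7083) theta=-469/480 (≈-0.9771)
After 5 (propagate distance d=10): x=23.9375 theta=-469/480 (≈-0.9771)
After 6 (thin lens f=45): x=23.9375 theta=-2173/1440 (≈-1.5090)
After 7 (propagate distance d=7): x=19259/1440 (≈13.3743) theta=-2173/1440 (≈-1.5090)
After 8 (thin lens f=43): x=19259/1440 (≈13.3743) theta=-6261/3440 (≈-1.8201)
After 9 (propagate distance d=20 (to screen)): x=-1425823/61920 (≈-23.0269) theta=-6261/3440 (≈-1.8201)
Rounded to 4 decimal places: x = -23.0269

Answer: -23.0269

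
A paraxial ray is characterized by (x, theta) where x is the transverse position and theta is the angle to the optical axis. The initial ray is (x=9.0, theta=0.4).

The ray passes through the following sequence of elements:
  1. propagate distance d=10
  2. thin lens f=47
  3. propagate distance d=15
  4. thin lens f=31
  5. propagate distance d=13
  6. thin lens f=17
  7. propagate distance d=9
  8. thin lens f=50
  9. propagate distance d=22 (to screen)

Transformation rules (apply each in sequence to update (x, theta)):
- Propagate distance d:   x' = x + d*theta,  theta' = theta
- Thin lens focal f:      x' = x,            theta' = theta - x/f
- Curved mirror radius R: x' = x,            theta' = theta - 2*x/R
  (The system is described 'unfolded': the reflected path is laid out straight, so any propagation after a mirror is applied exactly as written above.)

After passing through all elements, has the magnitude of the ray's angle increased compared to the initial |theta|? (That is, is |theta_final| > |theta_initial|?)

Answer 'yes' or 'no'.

Answer: yes

Derivation:
Initial: x=9.0000 theta=0.4000
After 1 (propagate distance d=10): x=13.0000 theta=0.4000
After 2 (thin lens f=47): x=13.0000 theta=29/235 (≈0.1234)
After 3 (propagate distance d=15): x=698/47 (≈14.8511) theta=29/235 (≈0.1234)
After 4 (thin lens f=31): x=698/47 (≈14.8511) theta=-2591/7285 (≈-0.3557)
After 5 (propagate distance d=13): x=74507/7285 (≈10.2275) theta=-2591/7285 (≈-0.3557)
After 6 (thin lens f=17): x=74507/7285 (≈10.2275) theta=-118554/123845 (≈-0.9573)
After 7 (propagate distance d=9): x=199633/123845 (≈1.6120) theta=-118554/123845 (≈-0.9573)
After 8 (thin lens f=50): x=199633/123845 (≈1.6120) theta=-6127333/6192250 (≈-0.9895)
After 9 (propagate distance d=22 (to screen)): x=-62409838/3096125 (≈-20.1574) theta=-6127333/6192250 (≈-0.9895)
|theta_initial|=0.4000 |theta_final|=6127333/6192250 (≈0.9895) -> increased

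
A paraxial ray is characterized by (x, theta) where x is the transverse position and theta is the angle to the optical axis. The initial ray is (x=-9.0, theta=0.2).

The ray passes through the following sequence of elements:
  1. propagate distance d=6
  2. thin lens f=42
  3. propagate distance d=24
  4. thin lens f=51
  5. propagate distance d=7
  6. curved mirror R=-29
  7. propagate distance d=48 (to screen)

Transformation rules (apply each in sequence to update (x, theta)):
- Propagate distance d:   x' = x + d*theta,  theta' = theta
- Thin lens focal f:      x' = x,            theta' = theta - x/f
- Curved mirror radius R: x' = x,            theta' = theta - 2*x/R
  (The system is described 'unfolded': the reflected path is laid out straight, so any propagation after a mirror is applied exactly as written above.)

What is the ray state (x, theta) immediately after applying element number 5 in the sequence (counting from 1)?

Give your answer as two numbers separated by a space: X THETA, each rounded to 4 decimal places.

Answer: 3.9571 0.3571

Derivation:
Initial: x=-9.0000 theta=0.2000
After 1 (propagate distance d=6): x=-7.8000 theta=0.2000
After 2 (thin lens f=42): x=-7.8000 theta=27/70 (≈0.3857)
After 3 (propagate distance d=24): x=51/35 (≈1.4571) theta=27/70 (≈0.3857)
After 4 (thin lens f=51): x=51/35 (≈1.4571) theta=5/14 (≈0.3571)
After 5 (propagate distance d=7): x=277/70 (≈3.9571) theta=5/14 (≈0.3571)
Rounded to 4 decimal places: x = 3.9571, theta = 0.3571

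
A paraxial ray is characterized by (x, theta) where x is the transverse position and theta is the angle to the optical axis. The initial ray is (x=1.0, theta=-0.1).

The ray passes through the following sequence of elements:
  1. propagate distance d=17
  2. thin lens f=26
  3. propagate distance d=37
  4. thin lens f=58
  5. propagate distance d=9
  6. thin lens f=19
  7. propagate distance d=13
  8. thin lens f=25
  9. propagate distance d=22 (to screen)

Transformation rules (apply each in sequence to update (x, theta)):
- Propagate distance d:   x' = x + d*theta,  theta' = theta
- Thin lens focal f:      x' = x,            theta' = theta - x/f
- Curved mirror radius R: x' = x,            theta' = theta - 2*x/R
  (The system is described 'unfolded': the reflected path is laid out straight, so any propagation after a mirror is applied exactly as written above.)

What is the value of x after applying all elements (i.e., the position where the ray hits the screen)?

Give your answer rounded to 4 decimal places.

Answer: 3.6183

Derivation:
Initial: x=1.0000 theta=-0.1000
After 1 (propagate distance d=17): x=-0.7000 theta=-0.1000
After 2 (thin lens f=26): x=-0.7000 theta=-19/260 (≈-0.0731)
After 3 (propagate distance d=37): x=-177/52 (≈-3.4038) theta=-19/260 (≈-0.0731)
After 4 (thin lens f=58): x=-177/52 (≈-3.4038) theta=-217/15080 (≈-0.0144)
After 5 (propagate distance d=9): x=-53283/15080 (≈-3.5334) theta=-217/15080 (≈-0.0144)
After 6 (thin lens f=19): x=-53283/15080 (≈-3.5334) theta=1229/7163 (≈0.1716)
After 7 (propagate distance d=13): x=-373297/286520 (≈-1.3029) theta=1229/7163 (≈0.1716)
After 8 (thin lens f=25): x=-373297/286520 (≈-1.3029) theta=1602297/7163000 (≈0.2237)
After 9 (propagate distance d=22 (to screen)): x=1364111/377000 (≈3.6183) theta=1602297/7163000 (≈0.2237)
Rounded to 4 decimal places: x = 3.6183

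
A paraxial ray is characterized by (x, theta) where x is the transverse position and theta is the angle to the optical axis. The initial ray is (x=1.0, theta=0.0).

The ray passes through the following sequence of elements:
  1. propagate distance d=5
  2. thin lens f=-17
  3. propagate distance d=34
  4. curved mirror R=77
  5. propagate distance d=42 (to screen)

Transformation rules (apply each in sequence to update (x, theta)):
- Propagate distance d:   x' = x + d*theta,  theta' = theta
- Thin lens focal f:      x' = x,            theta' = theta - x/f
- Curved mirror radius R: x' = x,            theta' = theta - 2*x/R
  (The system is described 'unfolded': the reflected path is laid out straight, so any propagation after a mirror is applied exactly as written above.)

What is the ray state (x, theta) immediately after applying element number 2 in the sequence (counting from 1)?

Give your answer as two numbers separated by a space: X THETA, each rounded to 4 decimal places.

Initial: x=1.0000 theta=0.0000
After 1 (propagate distance d=5): x=1.0000 theta=0.0000
After 2 (thin lens f=-17): x=1.0000 theta=1/17 (≈0.0588)
Rounded to 4 decimal places: x = 1.0000, theta = 0.0588

Answer: 1.0000 0.0588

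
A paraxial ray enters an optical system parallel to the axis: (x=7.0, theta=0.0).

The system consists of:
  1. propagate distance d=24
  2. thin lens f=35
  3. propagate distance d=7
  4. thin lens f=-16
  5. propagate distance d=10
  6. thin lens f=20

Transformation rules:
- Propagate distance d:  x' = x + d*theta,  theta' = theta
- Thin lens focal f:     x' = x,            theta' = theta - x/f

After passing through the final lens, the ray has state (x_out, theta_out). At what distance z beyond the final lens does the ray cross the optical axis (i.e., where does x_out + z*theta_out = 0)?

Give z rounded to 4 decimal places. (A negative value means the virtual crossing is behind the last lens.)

Initial: x=7.0000 theta=0.0000
After 1 (propagate distance d=24): x=7.0000 theta=0.0000
After 2 (thin lens f=35): x=7.0000 theta=-0.2000
After 3 (propagate distance d=7): x=5.6000 theta=-0.2000
After 4 (thin lens f=-16): x=5.6000 theta=0.1500
After 5 (propagate distance d=10): x=7.1000 theta=0.1500
After 6 (thin lens f=20): x=7.1000 theta=-0.2050
z_focus = -x_out/theta_out = -(7.1000)/(-0.2050) = 1420/41 ≈ 34.6341
Rounded to 4 decimal places: z = 34.6341

Answer: 34.6341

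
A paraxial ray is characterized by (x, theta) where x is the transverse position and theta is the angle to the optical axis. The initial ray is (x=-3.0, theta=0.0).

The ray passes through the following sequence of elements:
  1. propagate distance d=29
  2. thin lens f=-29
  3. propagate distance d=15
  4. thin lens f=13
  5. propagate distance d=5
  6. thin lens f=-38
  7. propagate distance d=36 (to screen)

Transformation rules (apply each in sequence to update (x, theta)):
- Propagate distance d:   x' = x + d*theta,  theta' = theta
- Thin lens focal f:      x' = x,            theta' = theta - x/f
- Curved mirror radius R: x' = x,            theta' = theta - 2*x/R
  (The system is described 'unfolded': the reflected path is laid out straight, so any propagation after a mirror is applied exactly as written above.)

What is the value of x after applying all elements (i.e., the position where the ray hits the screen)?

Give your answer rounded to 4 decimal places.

Answer: 2.4187

Derivation:
Initial: x=-3.0000 theta=0.0000
After 1 (propagate distance d=29): x=-3.0000 theta=0.0000
After 2 (thin lens f=-29): x=-3.0000 theta=-3/29 (≈-0.1034)
After 3 (propagate distance d=15): x=-132/29 (≈-4.5517) theta=-3/29 (≈-0.1034)
After 4 (thin lens f=13): x=-132/29 (≈-4.5517) theta=93/377 (≈0.2467)
After 5 (propagate distance d=5): x=-1251/377 (≈-3.3183) theta=93/377 (≈0.2467)
After 6 (thin lens f=-38): x=-1251/377 (≈-3.3183) theta=2283/14326 (≈0.1594)
After 7 (propagate distance d=36 (to screen)): x=17325/7163 (≈2.4187) theta=2283/14326 (≈0.1594)
Rounded to 4 decimal places: x = 2.4187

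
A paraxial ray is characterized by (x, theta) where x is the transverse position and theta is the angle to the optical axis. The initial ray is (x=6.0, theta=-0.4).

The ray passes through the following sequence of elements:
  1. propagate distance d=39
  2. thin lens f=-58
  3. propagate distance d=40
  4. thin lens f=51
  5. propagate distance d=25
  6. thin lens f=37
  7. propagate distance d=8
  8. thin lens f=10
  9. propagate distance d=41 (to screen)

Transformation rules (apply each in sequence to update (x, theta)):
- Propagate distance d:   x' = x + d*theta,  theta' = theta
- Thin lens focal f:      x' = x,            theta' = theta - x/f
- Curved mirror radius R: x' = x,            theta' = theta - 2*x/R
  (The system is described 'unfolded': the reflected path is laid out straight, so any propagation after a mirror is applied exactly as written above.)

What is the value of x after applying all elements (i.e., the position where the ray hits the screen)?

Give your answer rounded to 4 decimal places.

Initial: x=6.0000 theta=-0.4000
After 1 (propagate distance d=39): x=-9.6000 theta=-0.4000
After 2 (thin lens f=-58): x=-9.6000 theta=-82/145 (≈-0.5655)
After 3 (propagate distance d=40): x=-4672/145 (≈-32.2207) theta=-82/145 (≈-0.5655)
After 4 (thin lens f=51): x=-4672/145 (≈-32.2207) theta=98/1479 (≈0.0663)
After 5 (propagate distance d=25): x=-226022/7395 (≈-30.5642) theta=98/1479 (≈0.0663)
After 6 (thin lens f=37): x=-226022/7395 (≈-30.5642) theta=81384/91205 (≈0.8923)
After 7 (propagate distance d=8): x=-6409598/273615 (≈-23.4256) theta=81384/91205 (≈0.8923)
After 8 (thin lens f=10): x=-6409598/273615 (≈-23.4256) theta=260327/80475 (≈3.2349)
After 9 (propagate distance d=41 (to screen)): x=149399929/1368075 (≈109.2045) theta=260327/80475 (≈3.2349)
Rounded to 4 decimal places: x = 109.2045

Answer: 109.2045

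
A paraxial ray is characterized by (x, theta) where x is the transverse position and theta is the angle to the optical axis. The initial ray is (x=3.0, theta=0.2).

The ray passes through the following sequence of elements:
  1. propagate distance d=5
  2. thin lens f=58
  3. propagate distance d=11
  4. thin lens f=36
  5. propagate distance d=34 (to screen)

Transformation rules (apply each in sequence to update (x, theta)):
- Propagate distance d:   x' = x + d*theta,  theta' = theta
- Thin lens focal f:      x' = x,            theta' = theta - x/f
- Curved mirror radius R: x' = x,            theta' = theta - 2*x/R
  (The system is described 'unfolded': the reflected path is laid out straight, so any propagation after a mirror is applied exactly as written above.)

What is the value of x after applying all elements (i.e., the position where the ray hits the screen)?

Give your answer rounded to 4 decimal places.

Initial: x=3.0000 theta=0.2000
After 1 (propagate distance d=5): x=4.0000 theta=0.2000
After 2 (thin lens f=58): x=4.0000 theta=19/145 (≈0.1310)
After 3 (propagate distance d=11): x=789/145 (≈5.4414) theta=19/145 (≈0.1310)
After 4 (thin lens f=36): x=789/145 (≈5.4414) theta=-7/348 (≈-0.0201)
After 5 (propagate distance d=34 (to screen)): x=4139/870 (≈4.7575) theta=-7/348 (≈-0.0201)
Rounded to 4 decimal places: x = 4.7575

Answer: 4.7575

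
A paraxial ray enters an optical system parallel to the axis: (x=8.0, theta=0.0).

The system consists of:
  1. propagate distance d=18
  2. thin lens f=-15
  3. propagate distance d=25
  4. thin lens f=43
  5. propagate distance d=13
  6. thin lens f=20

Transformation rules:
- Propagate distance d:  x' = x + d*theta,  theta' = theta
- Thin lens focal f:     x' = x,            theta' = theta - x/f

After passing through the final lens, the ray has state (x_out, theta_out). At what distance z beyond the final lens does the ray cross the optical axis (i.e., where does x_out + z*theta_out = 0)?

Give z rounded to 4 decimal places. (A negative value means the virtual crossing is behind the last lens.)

Answer: 20.7063

Derivation:
Initial: x=8.0000 theta=0.0000
After 1 (propagate distance d=18): x=8.0000 theta=0.0000
After 2 (thin lens f=-15): x=8.0000 theta=8/15 (≈0.5333)
After 3 (propagate distance d=25): x=64/3 (≈21.3333) theta=8/15 (≈0.5333)
After 4 (thin lens f=43): x=64/3 (≈21.3333) theta=8/215 (≈0.0372)
After 5 (propagate distance d=13): x=14072/645 (≈21.8171) theta=8/215 (≈0.0372)
After 6 (thin lens f=20): x=14072/645 (≈21.8171) theta=-3398/3225 (≈-1.0536)
z_focus = -x_out/theta_out = -(14072/645)/(-3398/3225) = 35180/1699 ≈ 20.7063
Rounded to 4 decimal places: z = 20.7063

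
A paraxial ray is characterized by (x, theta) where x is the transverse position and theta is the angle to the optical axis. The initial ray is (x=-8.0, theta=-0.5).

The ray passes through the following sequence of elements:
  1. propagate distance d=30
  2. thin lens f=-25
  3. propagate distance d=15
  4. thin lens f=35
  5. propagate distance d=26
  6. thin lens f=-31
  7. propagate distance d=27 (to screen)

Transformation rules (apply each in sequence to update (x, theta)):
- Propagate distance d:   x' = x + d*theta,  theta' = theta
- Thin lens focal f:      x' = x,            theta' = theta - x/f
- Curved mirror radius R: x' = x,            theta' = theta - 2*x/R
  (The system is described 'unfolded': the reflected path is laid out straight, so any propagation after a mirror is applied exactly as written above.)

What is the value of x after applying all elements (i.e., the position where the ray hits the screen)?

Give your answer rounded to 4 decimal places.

Answer: -94.5548

Derivation:
Initial: x=-8.0000 theta=-0.5000
After 1 (propagate distance d=30): x=-23.0000 theta=-0.5000
After 2 (thin lens f=-25): x=-23.0000 theta=-1.4200
After 3 (propagate distance d=15): x=-44.3000 theta=-1.4200
After 4 (thin lens f=35): x=-44.3000 theta=-27/175 (≈-0.1543)
After 5 (propagate distance d=26): x=-16909/350 (≈-48.3114) theta=-27/175 (≈-0.1543)
After 6 (thin lens f=-31): x=-16909/350 (≈-48.3114) theta=-18583/10850 (≈-1.7127)
After 7 (propagate distance d=27 (to screen)): x=-14656/155 (≈-94.5548) theta=-18583/10850 (≈-1.7127)
Rounded to 4 decimal places: x = -94.5548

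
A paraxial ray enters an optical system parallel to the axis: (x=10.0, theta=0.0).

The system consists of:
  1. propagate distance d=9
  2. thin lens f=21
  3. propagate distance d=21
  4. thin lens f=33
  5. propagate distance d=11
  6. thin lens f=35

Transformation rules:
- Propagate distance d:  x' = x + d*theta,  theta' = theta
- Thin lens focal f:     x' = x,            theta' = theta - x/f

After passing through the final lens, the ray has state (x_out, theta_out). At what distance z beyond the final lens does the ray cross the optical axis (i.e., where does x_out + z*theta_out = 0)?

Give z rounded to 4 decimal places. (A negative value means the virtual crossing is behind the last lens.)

Answer: -16.0417

Derivation:
Initial: x=10.0000 theta=0.0000
After 1 (propagate distance d=9): x=10.0000 theta=0.0000
After 2 (thin lens f=21): x=10.0000 theta=-10/21 (≈-0.4762)
After 3 (propagate distance d=21): x=0.0000 theta=-10/21 (≈-0.4762)
After 4 (thin lens f=33): x=0.0000 theta=-10/21 (≈-0.4762)
After 5 (propagate distance d=11): x=-110/21 (≈-5.2381) theta=-10/21 (≈-0.4762)
After 6 (thin lens f=35): x=-110/21 (≈-5.2381) theta=-16/49 (≈-0.3265)
z_focus = -x_out/theta_out = -(-110/21)/(-16/49) = -385/24 ≈ -16.0417
Rounded to 4 decimal places: z = -16.0417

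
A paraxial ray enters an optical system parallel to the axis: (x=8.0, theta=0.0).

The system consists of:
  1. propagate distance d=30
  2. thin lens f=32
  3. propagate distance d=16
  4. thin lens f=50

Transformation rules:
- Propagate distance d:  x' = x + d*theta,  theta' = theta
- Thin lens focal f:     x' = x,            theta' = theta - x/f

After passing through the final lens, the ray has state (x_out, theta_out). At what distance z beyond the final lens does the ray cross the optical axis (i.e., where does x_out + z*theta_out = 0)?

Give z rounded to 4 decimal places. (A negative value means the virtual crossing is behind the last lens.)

Initial: x=8.0000 theta=0.0000
After 1 (propagate distance d=30): x=8.0000 theta=0.0000
After 2 (thin lens f=32): x=8.0000 theta=-0.2500
After 3 (propagate distance d=16): x=4.0000 theta=-0.2500
After 4 (thin lens f=50): x=4.0000 theta=-0.3300
z_focus = -x_out/theta_out = -(4.0000)/(-0.3300) = 400/33 ≈ 12.1212
Rounded to 4 decimal places: z = 12.1212

Answer: 12.1212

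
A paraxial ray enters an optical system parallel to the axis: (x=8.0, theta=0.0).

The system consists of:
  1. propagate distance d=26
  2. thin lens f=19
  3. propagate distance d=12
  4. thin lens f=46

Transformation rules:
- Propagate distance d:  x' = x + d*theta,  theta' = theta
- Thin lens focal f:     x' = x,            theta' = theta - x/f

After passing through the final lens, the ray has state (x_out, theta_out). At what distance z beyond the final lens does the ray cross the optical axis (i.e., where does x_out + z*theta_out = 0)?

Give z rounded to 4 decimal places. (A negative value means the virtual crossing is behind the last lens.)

Answer: 6.0755

Derivation:
Initial: x=8.0000 theta=0.0000
After 1 (propagate distance d=26): x=8.0000 theta=0.0000
After 2 (thin lens f=19): x=8.0000 theta=-8/19 (≈-0.4211)
After 3 (propagate distance d=12): x=56/19 (≈2.9474) theta=-8/19 (≈-0.4211)
After 4 (thin lens f=46): x=56/19 (≈2.9474) theta=-212/437 (≈-0.4851)
z_focus = -x_out/theta_out = -(56/19)/(-212/437) = 322/53 ≈ 6.0755
Rounded to 4 decimal places: z = 6.0755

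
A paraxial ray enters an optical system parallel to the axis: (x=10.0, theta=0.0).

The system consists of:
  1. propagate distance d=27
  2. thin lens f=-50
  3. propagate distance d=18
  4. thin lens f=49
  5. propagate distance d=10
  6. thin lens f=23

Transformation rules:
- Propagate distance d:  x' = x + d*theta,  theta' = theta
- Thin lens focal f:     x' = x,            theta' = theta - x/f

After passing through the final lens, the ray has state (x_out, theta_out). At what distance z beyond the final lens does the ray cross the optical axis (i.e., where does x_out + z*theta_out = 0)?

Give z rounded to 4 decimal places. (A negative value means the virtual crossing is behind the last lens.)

Answer: 20.1917

Derivation:
Initial: x=10.0000 theta=0.0000
After 1 (propagate distance d=27): x=10.0000 theta=0.0000
After 2 (thin lens f=-50): x=10.0000 theta=0.2000
After 3 (propagate distance d=18): x=13.6000 theta=0.2000
After 4 (thin lens f=49): x=13.6000 theta=-19/245 (≈-0.0776)
After 5 (propagate distance d=10): x=3142/245 (≈12.8245) theta=-19/245 (≈-0.0776)
After 6 (thin lens f=23): x=3142/245 (≈12.8245) theta=-3579/5635 (≈-0.6351)
z_focus = -x_out/theta_out = -(3142/245)/(-3579/5635) = 72266/3579 ≈ 20.1917
Rounded to 4 decimal places: z = 20.1917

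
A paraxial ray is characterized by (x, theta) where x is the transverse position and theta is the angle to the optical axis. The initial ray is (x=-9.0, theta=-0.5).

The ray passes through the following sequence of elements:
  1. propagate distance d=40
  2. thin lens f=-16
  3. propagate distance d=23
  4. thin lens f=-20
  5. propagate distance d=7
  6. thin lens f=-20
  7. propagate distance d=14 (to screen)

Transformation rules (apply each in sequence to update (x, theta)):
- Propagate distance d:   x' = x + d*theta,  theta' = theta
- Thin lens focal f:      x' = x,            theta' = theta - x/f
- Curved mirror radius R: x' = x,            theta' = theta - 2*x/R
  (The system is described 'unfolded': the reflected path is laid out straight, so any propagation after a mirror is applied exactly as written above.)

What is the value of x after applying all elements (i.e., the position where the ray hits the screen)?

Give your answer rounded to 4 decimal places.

Initial: x=-9.0000 theta=-0.5000
After 1 (propagate distance d=40): x=-29.0000 theta=-0.5000
After 2 (thin lens f=-16): x=-29.0000 theta=-2.3125
After 3 (propagate distance d=23): x=-82.1875 theta=-2.3125
After 4 (thin lens f=-20): x=-82.1875 theta=-411/64 (≈-6.4219)
After 5 (propagate distance d=7): x=-8137/64 (≈-127.1406) theta=-411/64 (≈-6.4219)
After 6 (thin lens f=-20): x=-8137/64 (≈-127.1406) theta=-16357/1280 (≈-12.7789)
After 7 (propagate distance d=14 (to screen)): x=-195869/640 (≈-306.0453) theta=-16357/1280 (≈-12.7789)
Rounded to 4 decimal places: x = -306.0453

Answer: -306.0453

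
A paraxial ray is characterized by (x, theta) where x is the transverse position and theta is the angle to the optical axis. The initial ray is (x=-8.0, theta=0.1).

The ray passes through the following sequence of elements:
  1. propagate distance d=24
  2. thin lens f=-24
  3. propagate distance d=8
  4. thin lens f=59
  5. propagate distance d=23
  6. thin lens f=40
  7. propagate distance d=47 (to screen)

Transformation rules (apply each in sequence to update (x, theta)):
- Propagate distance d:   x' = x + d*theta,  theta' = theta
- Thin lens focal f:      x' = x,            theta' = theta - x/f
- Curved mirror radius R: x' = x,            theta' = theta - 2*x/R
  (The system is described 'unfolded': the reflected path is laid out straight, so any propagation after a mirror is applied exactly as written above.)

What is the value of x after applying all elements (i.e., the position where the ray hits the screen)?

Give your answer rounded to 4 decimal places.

Answer: 0.2926

Derivation:
Initial: x=-8.0000 theta=0.1000
After 1 (propagate distance d=24): x=-5.6000 theta=0.1000
After 2 (thin lens f=-24): x=-5.6000 theta=-2/15 (≈-0.1333)
After 3 (propagate distance d=8): x=-20/3 (≈-6.6667) theta=-2/15 (≈-0.1333)
After 4 (thin lens f=59): x=-20/3 (≈-6.6667) theta=-6/295 (≈-0.0203)
After 5 (propagate distance d=23): x=-6314/885 (≈-7.1345) theta=-6/295 (≈-0.0203)
After 6 (thin lens f=40): x=-6314/885 (≈-7.1345) theta=2797/17700 (≈0.1580)
After 7 (propagate distance d=47 (to screen)): x=5179/17700 (≈0.2926) theta=2797/17700 (≈0.1580)
Rounded to 4 decimal places: x = 0.2926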